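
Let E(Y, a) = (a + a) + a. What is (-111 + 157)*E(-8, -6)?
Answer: -828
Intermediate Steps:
E(Y, a) = 3*a (E(Y, a) = 2*a + a = 3*a)
(-111 + 157)*E(-8, -6) = (-111 + 157)*(3*(-6)) = 46*(-18) = -828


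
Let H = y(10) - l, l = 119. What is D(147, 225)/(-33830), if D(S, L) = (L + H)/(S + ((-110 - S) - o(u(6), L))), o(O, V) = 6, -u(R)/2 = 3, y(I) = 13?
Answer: 7/230840 ≈ 3.0324e-5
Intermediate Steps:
u(R) = -6 (u(R) = -2*3 = -6)
H = -106 (H = 13 - 1*119 = 13 - 119 = -106)
D(S, L) = 53/58 - L/116 (D(S, L) = (L - 106)/(S + ((-110 - S) - 1*6)) = (-106 + L)/(S + ((-110 - S) - 6)) = (-106 + L)/(S + (-116 - S)) = (-106 + L)/(-116) = (-106 + L)*(-1/116) = 53/58 - L/116)
D(147, 225)/(-33830) = (53/58 - 1/116*225)/(-33830) = (53/58 - 225/116)*(-1/33830) = -119/116*(-1/33830) = 7/230840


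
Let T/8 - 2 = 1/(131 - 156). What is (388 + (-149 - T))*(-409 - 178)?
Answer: -3277221/25 ≈ -1.3109e+5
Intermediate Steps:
T = 392/25 (T = 16 + 8/(131 - 156) = 16 + 8/(-25) = 16 + 8*(-1/25) = 16 - 8/25 = 392/25 ≈ 15.680)
(388 + (-149 - T))*(-409 - 178) = (388 + (-149 - 1*392/25))*(-409 - 178) = (388 + (-149 - 392/25))*(-587) = (388 - 4117/25)*(-587) = (5583/25)*(-587) = -3277221/25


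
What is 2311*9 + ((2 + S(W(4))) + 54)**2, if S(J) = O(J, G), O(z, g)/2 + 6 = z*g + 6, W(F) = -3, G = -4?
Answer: 27199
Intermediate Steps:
O(z, g) = 2*g*z (O(z, g) = -12 + 2*(z*g + 6) = -12 + 2*(g*z + 6) = -12 + 2*(6 + g*z) = -12 + (12 + 2*g*z) = 2*g*z)
S(J) = -8*J (S(J) = 2*(-4)*J = -8*J)
2311*9 + ((2 + S(W(4))) + 54)**2 = 2311*9 + ((2 - 8*(-3)) + 54)**2 = 20799 + ((2 + 24) + 54)**2 = 20799 + (26 + 54)**2 = 20799 + 80**2 = 20799 + 6400 = 27199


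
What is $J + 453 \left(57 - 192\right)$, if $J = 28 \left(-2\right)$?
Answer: $-61211$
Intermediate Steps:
$J = -56$
$J + 453 \left(57 - 192\right) = -56 + 453 \left(57 - 192\right) = -56 + 453 \left(-135\right) = -56 - 61155 = -61211$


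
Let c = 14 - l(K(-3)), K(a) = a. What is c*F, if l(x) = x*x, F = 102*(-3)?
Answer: -1530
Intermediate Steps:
F = -306
l(x) = x**2
c = 5 (c = 14 - 1*(-3)**2 = 14 - 1*9 = 14 - 9 = 5)
c*F = 5*(-306) = -1530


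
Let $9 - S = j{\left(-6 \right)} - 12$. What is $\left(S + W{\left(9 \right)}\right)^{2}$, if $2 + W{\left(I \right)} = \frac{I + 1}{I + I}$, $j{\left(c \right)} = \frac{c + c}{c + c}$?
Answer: $\frac{27889}{81} \approx 344.31$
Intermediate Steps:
$j{\left(c \right)} = 1$ ($j{\left(c \right)} = \frac{2 c}{2 c} = 2 c \frac{1}{2 c} = 1$)
$S = 20$ ($S = 9 - \left(1 - 12\right) = 9 - -11 = 9 + 11 = 20$)
$W{\left(I \right)} = -2 + \frac{1 + I}{2 I}$ ($W{\left(I \right)} = -2 + \frac{I + 1}{I + I} = -2 + \frac{1 + I}{2 I}$)
$\left(S + W{\left(9 \right)}\right)^{2} = \left(20 + \frac{1 - 27}{2 \cdot 9}\right)^{2} = \left(20 + \frac{1}{2} \cdot \frac{1}{9} \left(1 - 27\right)\right)^{2} = \left(20 + \frac{1}{2} \cdot \frac{1}{9} \left(-26\right)\right)^{2} = \left(20 - \frac{13}{9}\right)^{2} = \left(\frac{167}{9}\right)^{2} = \frac{27889}{81}$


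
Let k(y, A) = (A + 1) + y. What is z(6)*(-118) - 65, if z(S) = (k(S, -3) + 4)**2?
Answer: -7617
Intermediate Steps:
k(y, A) = 1 + A + y (k(y, A) = (1 + A) + y = 1 + A + y)
z(S) = (2 + S)**2 (z(S) = ((1 - 3 + S) + 4)**2 = ((-2 + S) + 4)**2 = (2 + S)**2)
z(6)*(-118) - 65 = (2 + 6)**2*(-118) - 65 = 8**2*(-118) - 65 = 64*(-118) - 65 = -7552 - 65 = -7617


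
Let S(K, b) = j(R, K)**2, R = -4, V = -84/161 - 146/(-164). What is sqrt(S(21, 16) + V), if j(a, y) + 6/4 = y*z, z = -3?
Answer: sqrt(14799303379)/1886 ≈ 64.503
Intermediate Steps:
V = 695/1886 (V = -84*1/161 - 146*(-1/164) = -12/23 + 73/82 = 695/1886 ≈ 0.36850)
j(a, y) = -3/2 - 3*y (j(a, y) = -3/2 + y*(-3) = -3/2 - 3*y)
S(K, b) = (-3/2 - 3*K)**2
sqrt(S(21, 16) + V) = sqrt(9*(1 + 2*21)**2/4 + 695/1886) = sqrt(9*(1 + 42)**2/4 + 695/1886) = sqrt((9/4)*43**2 + 695/1886) = sqrt((9/4)*1849 + 695/1886) = sqrt(16641/4 + 695/1886) = sqrt(15693853/3772) = sqrt(14799303379)/1886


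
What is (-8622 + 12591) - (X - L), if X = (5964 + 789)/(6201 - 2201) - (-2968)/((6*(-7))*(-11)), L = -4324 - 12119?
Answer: -1647638849/132000 ≈ -12482.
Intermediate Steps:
L = -16443
X = 1070849/132000 (X = 6753/4000 - (-2968)/((-42*(-11))) = 6753*(1/4000) - (-2968)/462 = 6753/4000 - (-2968)/462 = 6753/4000 - 1*(-212/33) = 6753/4000 + 212/33 = 1070849/132000 ≈ 8.1125)
(-8622 + 12591) - (X - L) = (-8622 + 12591) - (1070849/132000 - 1*(-16443)) = 3969 - (1070849/132000 + 16443) = 3969 - 1*2171546849/132000 = 3969 - 2171546849/132000 = -1647638849/132000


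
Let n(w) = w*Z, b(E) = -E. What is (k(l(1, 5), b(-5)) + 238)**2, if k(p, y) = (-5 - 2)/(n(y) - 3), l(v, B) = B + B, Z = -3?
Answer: 18412681/324 ≈ 56829.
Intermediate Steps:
l(v, B) = 2*B
n(w) = -3*w (n(w) = w*(-3) = -3*w)
k(p, y) = -7/(-3 - 3*y) (k(p, y) = (-5 - 2)/(-3*y - 3) = -7/(-3 - 3*y))
(k(l(1, 5), b(-5)) + 238)**2 = (7/(3*(1 - 1*(-5))) + 238)**2 = (7/(3*(1 + 5)) + 238)**2 = ((7/3)/6 + 238)**2 = ((7/3)*(1/6) + 238)**2 = (7/18 + 238)**2 = (4291/18)**2 = 18412681/324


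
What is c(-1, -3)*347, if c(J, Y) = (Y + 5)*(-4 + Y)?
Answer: -4858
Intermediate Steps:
c(J, Y) = (-4 + Y)*(5 + Y) (c(J, Y) = (5 + Y)*(-4 + Y) = (-4 + Y)*(5 + Y))
c(-1, -3)*347 = (-20 - 3 + (-3)²)*347 = (-20 - 3 + 9)*347 = -14*347 = -4858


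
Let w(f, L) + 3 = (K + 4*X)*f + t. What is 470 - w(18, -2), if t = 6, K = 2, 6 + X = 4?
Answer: 575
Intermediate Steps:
X = -2 (X = -6 + 4 = -2)
w(f, L) = 3 - 6*f (w(f, L) = -3 + ((2 + 4*(-2))*f + 6) = -3 + ((2 - 8)*f + 6) = -3 + (-6*f + 6) = -3 + (6 - 6*f) = 3 - 6*f)
470 - w(18, -2) = 470 - (3 - 6*18) = 470 - (3 - 108) = 470 - 1*(-105) = 470 + 105 = 575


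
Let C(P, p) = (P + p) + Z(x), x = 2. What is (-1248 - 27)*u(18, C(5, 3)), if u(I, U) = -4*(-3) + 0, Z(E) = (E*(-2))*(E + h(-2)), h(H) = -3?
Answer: -15300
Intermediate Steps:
Z(E) = -2*E*(-3 + E) (Z(E) = (E*(-2))*(E - 3) = (-2*E)*(-3 + E) = -2*E*(-3 + E))
C(P, p) = 4 + P + p (C(P, p) = (P + p) + 2*2*(3 - 1*2) = (P + p) + 2*2*(3 - 2) = (P + p) + 2*2*1 = (P + p) + 4 = 4 + P + p)
u(I, U) = 12 (u(I, U) = 12 + 0 = 12)
(-1248 - 27)*u(18, C(5, 3)) = (-1248 - 27)*12 = -1275*12 = -15300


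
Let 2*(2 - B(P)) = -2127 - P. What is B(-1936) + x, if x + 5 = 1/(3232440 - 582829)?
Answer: 490178037/5299222 ≈ 92.500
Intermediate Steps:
x = -13248054/2649611 (x = -5 + 1/(3232440 - 582829) = -5 + 1/2649611 = -13248054/2649611 ≈ -5.0000)
B(P) = 2131/2 + P/2 (B(P) = 2 - (-2127 - P)/2 = 2 + (2127/2 + P/2) = 2131/2 + P/2)
B(-1936) + x = (2131/2 + (½)*(-1936)) - 13248054/2649611 = (2131/2 - 968) - 13248054/2649611 = 195/2 - 13248054/2649611 = 490178037/5299222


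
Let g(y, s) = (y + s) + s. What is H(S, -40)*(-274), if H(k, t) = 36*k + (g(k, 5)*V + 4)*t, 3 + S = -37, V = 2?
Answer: -219200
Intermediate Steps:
S = -40 (S = -3 - 37 = -40)
g(y, s) = y + 2*s (g(y, s) = (s + y) + s = y + 2*s)
H(k, t) = 36*k + t*(24 + 2*k) (H(k, t) = 36*k + ((k + 2*5)*2 + 4)*t = 36*k + ((k + 10)*2 + 4)*t = 36*k + ((10 + k)*2 + 4)*t = 36*k + ((20 + 2*k) + 4)*t = 36*k + (24 + 2*k)*t = 36*k + t*(24 + 2*k))
H(S, -40)*(-274) = (24*(-40) + 36*(-40) + 2*(-40)*(-40))*(-274) = (-960 - 1440 + 3200)*(-274) = 800*(-274) = -219200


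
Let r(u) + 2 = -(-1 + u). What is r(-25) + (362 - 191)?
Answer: 195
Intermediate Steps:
r(u) = -1 - u (r(u) = -2 - (-1 + u) = -2 + (1 - u) = -1 - u)
r(-25) + (362 - 191) = (-1 - 1*(-25)) + (362 - 191) = (-1 + 25) + 171 = 24 + 171 = 195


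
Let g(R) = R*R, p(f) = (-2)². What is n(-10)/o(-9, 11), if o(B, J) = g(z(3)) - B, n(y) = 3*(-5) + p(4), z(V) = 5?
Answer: -11/34 ≈ -0.32353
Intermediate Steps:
p(f) = 4
g(R) = R²
n(y) = -11 (n(y) = 3*(-5) + 4 = -15 + 4 = -11)
o(B, J) = 25 - B (o(B, J) = 5² - B = 25 - B)
n(-10)/o(-9, 11) = -11/(25 - 1*(-9)) = -11/(25 + 9) = -11/34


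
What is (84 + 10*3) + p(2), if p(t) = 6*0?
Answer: 114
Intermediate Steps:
p(t) = 0
(84 + 10*3) + p(2) = (84 + 10*3) + 0 = (84 + 30) + 0 = 114 + 0 = 114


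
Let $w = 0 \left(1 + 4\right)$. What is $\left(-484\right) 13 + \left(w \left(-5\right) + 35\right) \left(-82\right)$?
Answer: $-9162$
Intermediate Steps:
$w = 0$ ($w = 0 \cdot 5 = 0$)
$\left(-484\right) 13 + \left(w \left(-5\right) + 35\right) \left(-82\right) = \left(-484\right) 13 + \left(0 \left(-5\right) + 35\right) \left(-82\right) = -6292 + \left(0 + 35\right) \left(-82\right) = -6292 + 35 \left(-82\right) = -6292 - 2870 = -9162$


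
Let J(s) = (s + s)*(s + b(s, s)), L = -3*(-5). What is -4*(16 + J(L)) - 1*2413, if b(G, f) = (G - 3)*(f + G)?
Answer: -47477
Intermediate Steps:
b(G, f) = (-3 + G)*(G + f)
L = 15
J(s) = 2*s*(-5*s + 2*s²) (J(s) = (s + s)*(s + (s² - 3*s - 3*s + s*s)) = (2*s)*(s + (s² - 3*s - 3*s + s²)) = (2*s)*(s + (-6*s + 2*s²)) = (2*s)*(-5*s + 2*s²) = 2*s*(-5*s + 2*s²))
-4*(16 + J(L)) - 1*2413 = -4*(16 + 15²*(-10 + 4*15)) - 1*2413 = -4*(16 + 225*(-10 + 60)) - 2413 = -4*(16 + 225*50) - 2413 = -4*(16 + 11250) - 2413 = -4*11266 - 2413 = -45064 - 2413 = -47477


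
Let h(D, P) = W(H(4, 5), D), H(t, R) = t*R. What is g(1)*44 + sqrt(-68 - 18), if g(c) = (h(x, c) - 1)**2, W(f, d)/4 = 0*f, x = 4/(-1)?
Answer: 44 + I*sqrt(86) ≈ 44.0 + 9.2736*I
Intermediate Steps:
x = -4 (x = 4*(-1) = -4)
H(t, R) = R*t
W(f, d) = 0 (W(f, d) = 4*(0*f) = 4*0 = 0)
h(D, P) = 0
g(c) = 1 (g(c) = (0 - 1)**2 = (-1)**2 = 1)
g(1)*44 + sqrt(-68 - 18) = 1*44 + sqrt(-68 - 18) = 44 + sqrt(-86) = 44 + I*sqrt(86)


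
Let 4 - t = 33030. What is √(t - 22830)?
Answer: 4*I*√3491 ≈ 236.34*I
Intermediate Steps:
t = -33026 (t = 4 - 1*33030 = 4 - 33030 = -33026)
√(t - 22830) = √(-33026 - 22830) = √(-55856) = 4*I*√3491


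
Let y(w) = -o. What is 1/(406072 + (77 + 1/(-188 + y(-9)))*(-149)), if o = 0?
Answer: 188/74184761 ≈ 2.5342e-6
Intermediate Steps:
y(w) = 0 (y(w) = -1*0 = 0)
1/(406072 + (77 + 1/(-188 + y(-9)))*(-149)) = 1/(406072 + (77 + 1/(-188 + 0))*(-149)) = 1/(406072 + (77 + 1/(-188))*(-149)) = 1/(406072 + (77 - 1/188)*(-149)) = 1/(406072 + (14475/188)*(-149)) = 1/(406072 - 2156775/188) = 1/(74184761/188) = 188/74184761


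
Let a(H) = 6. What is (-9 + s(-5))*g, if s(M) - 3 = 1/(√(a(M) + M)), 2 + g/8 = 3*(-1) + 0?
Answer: 200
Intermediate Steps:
g = -40 (g = -16 + 8*(3*(-1) + 0) = -16 + 8*(-3 + 0) = -16 + 8*(-3) = -16 - 24 = -40)
s(M) = 3 + (6 + M)^(-½) (s(M) = 3 + 1/(√(6 + M)) = 3 + (6 + M)^(-½))
(-9 + s(-5))*g = (-9 + (3 + (6 - 5)^(-½)))*(-40) = (-9 + (3 + 1^(-½)))*(-40) = (-9 + (3 + 1))*(-40) = (-9 + 4)*(-40) = -5*(-40) = 200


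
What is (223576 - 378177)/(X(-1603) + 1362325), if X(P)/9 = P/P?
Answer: -154601/1362334 ≈ -0.11348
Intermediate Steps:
X(P) = 9 (X(P) = 9*(P/P) = 9*1 = 9)
(223576 - 378177)/(X(-1603) + 1362325) = (223576 - 378177)/(9 + 1362325) = -154601/1362334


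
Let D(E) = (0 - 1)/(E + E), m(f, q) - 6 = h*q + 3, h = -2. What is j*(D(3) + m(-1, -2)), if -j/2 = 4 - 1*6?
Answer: 154/3 ≈ 51.333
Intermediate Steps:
m(f, q) = 9 - 2*q (m(f, q) = 6 + (-2*q + 3) = 6 + (3 - 2*q) = 9 - 2*q)
j = 4 (j = -2*(4 - 1*6) = -2*(4 - 6) = -2*(-2) = 4)
D(E) = -1/(2*E)
j*(D(3) + m(-1, -2)) = 4*(-1/2/3 + (9 - 2*(-2))) = 4*(-1/2*1/3 + (9 + 4)) = 4*(-1/6 + 13) = 4*(77/6) = 154/3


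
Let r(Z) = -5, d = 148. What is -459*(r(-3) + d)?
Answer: -65637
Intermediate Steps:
-459*(r(-3) + d) = -459*(-5 + 148) = -459*143 = -65637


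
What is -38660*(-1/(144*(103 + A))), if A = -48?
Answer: 1933/396 ≈ 4.8813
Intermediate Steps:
-38660*(-1/(144*(103 + A))) = -38660*(-1/(144*(103 - 48))) = -38660/(55*(-144)) = -38660/(-7920) = -38660*(-1/7920) = 1933/396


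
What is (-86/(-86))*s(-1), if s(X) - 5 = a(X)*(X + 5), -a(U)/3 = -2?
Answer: 29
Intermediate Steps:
a(U) = 6 (a(U) = -3*(-2) = 6)
s(X) = 35 + 6*X (s(X) = 5 + 6*(X + 5) = 5 + 6*(5 + X) = 5 + (30 + 6*X) = 35 + 6*X)
(-86/(-86))*s(-1) = (-86/(-86))*(35 + 6*(-1)) = (-86*(-1/86))*(35 - 6) = 1*29 = 29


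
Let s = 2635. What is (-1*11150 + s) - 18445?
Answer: -26960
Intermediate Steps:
(-1*11150 + s) - 18445 = (-1*11150 + 2635) - 18445 = (-11150 + 2635) - 18445 = -8515 - 18445 = -26960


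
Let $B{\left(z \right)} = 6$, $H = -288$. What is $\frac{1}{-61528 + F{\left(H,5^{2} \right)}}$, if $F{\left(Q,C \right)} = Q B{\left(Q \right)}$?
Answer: $- \frac{1}{63256} \approx -1.5809 \cdot 10^{-5}$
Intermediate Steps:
$F{\left(Q,C \right)} = 6 Q$ ($F{\left(Q,C \right)} = Q 6 = 6 Q$)
$\frac{1}{-61528 + F{\left(H,5^{2} \right)}} = \frac{1}{-61528 + 6 \left(-288\right)} = \frac{1}{-61528 - 1728} = \frac{1}{-63256} = - \frac{1}{63256}$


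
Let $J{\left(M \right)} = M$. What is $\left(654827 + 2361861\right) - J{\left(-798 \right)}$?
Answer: $3017486$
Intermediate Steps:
$\left(654827 + 2361861\right) - J{\left(-798 \right)} = \left(654827 + 2361861\right) - -798 = 3016688 + 798 = 3017486$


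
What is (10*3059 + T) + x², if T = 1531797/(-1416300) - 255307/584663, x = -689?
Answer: 139475221136837463/276019402300 ≈ 5.0531e+5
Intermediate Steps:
T = -419058777837/276019402300 (T = 1531797*(-1/1416300) - 255307*1/584663 = -510599/472100 - 255307/584663 = -419058777837/276019402300 ≈ -1.5182)
(10*3059 + T) + x² = (10*3059 - 419058777837/276019402300) + (-689)² = (30590 - 419058777837/276019402300) + 474721 = 8443014457579163/276019402300 + 474721 = 139475221136837463/276019402300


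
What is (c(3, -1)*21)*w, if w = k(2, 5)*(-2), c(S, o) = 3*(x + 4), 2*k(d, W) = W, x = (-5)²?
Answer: -9135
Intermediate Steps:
x = 25
k(d, W) = W/2
c(S, o) = 87 (c(S, o) = 3*(25 + 4) = 3*29 = 87)
w = -5 (w = ((½)*5)*(-2) = (5/2)*(-2) = -5)
(c(3, -1)*21)*w = (87*21)*(-5) = 1827*(-5) = -9135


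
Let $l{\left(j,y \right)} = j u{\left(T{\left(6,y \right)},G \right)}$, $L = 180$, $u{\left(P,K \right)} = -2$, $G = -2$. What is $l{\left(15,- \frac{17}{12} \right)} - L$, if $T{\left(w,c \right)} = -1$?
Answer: $-210$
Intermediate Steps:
$l{\left(j,y \right)} = - 2 j$ ($l{\left(j,y \right)} = j \left(-2\right) = - 2 j$)
$l{\left(15,- \frac{17}{12} \right)} - L = \left(-2\right) 15 - 180 = -30 - 180 = -210$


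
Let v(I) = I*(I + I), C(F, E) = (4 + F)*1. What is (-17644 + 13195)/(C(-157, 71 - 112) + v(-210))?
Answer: -1483/29349 ≈ -0.050530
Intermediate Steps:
C(F, E) = 4 + F
v(I) = 2*I**2 (v(I) = I*(2*I) = 2*I**2)
(-17644 + 13195)/(C(-157, 71 - 112) + v(-210)) = (-17644 + 13195)/((4 - 157) + 2*(-210)**2) = -4449/(-153 + 2*44100) = -4449/(-153 + 88200) = -4449/88047 = -4449*1/88047 = -1483/29349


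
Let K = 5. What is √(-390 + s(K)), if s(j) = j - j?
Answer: I*√390 ≈ 19.748*I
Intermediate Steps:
s(j) = 0
√(-390 + s(K)) = √(-390 + 0) = √(-390) = I*√390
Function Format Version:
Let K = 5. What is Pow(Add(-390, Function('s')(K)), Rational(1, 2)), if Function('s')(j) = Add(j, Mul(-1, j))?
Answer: Mul(I, Pow(390, Rational(1, 2))) ≈ Mul(19.748, I)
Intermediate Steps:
Function('s')(j) = 0
Pow(Add(-390, Function('s')(K)), Rational(1, 2)) = Pow(Add(-390, 0), Rational(1, 2)) = Pow(-390, Rational(1, 2)) = Mul(I, Pow(390, Rational(1, 2)))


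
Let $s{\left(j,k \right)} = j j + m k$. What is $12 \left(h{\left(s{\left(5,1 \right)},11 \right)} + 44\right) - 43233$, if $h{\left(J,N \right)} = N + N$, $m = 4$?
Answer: $-42441$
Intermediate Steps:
$s{\left(j,k \right)} = j^{2} + 4 k$ ($s{\left(j,k \right)} = j j + 4 k = j^{2} + 4 k$)
$h{\left(J,N \right)} = 2 N$
$12 \left(h{\left(s{\left(5,1 \right)},11 \right)} + 44\right) - 43233 = 12 \left(2 \cdot 11 + 44\right) - 43233 = 12 \left(22 + 44\right) - 43233 = 12 \cdot 66 - 43233 = 792 - 43233 = -42441$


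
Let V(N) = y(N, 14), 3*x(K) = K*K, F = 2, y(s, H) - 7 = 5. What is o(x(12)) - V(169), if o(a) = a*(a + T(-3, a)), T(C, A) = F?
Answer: 2388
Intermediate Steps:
y(s, H) = 12 (y(s, H) = 7 + 5 = 12)
T(C, A) = 2
x(K) = K**2/3 (x(K) = (K*K)/3 = K**2/3)
V(N) = 12
o(a) = a*(2 + a) (o(a) = a*(a + 2) = a*(2 + a))
o(x(12)) - V(169) = ((1/3)*12**2)*(2 + (1/3)*12**2) - 1*12 = ((1/3)*144)*(2 + (1/3)*144) - 12 = 48*(2 + 48) - 12 = 48*50 - 12 = 2400 - 12 = 2388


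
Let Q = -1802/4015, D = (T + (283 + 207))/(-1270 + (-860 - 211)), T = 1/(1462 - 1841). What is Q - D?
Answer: -853183043/3562264585 ≈ -0.23951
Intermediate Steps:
T = -1/379 (T = 1/(-379) = -1/379 ≈ -0.0026385)
D = -185709/887239 (D = (-1/379 + (283 + 207))/(-1270 + (-860 - 211)) = (-1/379 + 490)/(-1270 - 1071) = (185709/379)/(-2341) = (185709/379)*(-1/2341) = -185709/887239 ≈ -0.20931)
Q = -1802/4015 (Q = -1802*1/4015 = -1802/4015 ≈ -0.44882)
Q - D = -1802/4015 - 1*(-185709/887239) = -1802/4015 + 185709/887239 = -853183043/3562264585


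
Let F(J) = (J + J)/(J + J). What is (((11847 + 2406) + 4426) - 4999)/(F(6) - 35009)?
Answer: -855/2188 ≈ -0.39077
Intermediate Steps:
F(J) = 1 (F(J) = (2*J)/((2*J)) = (2*J)*(1/(2*J)) = 1)
(((11847 + 2406) + 4426) - 4999)/(F(6) - 35009) = (((11847 + 2406) + 4426) - 4999)/(1 - 35009) = ((14253 + 4426) - 4999)/(-35008) = (18679 - 4999)*(-1/35008) = 13680*(-1/35008) = -855/2188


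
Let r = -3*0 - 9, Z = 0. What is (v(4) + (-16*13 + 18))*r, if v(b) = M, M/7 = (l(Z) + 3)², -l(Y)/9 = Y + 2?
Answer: -12465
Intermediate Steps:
l(Y) = -18 - 9*Y (l(Y) = -9*(Y + 2) = -9*(2 + Y) = -18 - 9*Y)
r = -9 (r = 0 - 9 = -9)
M = 1575 (M = 7*((-18 - 9*0) + 3)² = 7*((-18 + 0) + 3)² = 7*(-18 + 3)² = 7*(-15)² = 7*225 = 1575)
v(b) = 1575
(v(4) + (-16*13 + 18))*r = (1575 + (-16*13 + 18))*(-9) = (1575 + (-208 + 18))*(-9) = (1575 - 190)*(-9) = 1385*(-9) = -12465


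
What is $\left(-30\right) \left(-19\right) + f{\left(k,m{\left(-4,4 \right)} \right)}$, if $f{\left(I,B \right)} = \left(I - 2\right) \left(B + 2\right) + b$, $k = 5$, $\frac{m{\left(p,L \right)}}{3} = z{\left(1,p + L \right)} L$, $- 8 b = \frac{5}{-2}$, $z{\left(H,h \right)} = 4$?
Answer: $\frac{11525}{16} \approx 720.31$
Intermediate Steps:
$b = \frac{5}{16}$ ($b = - \frac{5 \frac{1}{-2}}{8} = - \frac{5 \left(- \frac{1}{2}\right)}{8} = \left(- \frac{1}{8}\right) \left(- \frac{5}{2}\right) = \frac{5}{16} \approx 0.3125$)
$m{\left(p,L \right)} = 12 L$ ($m{\left(p,L \right)} = 3 \cdot 4 L = 12 L$)
$f{\left(I,B \right)} = \frac{5}{16} + \left(-2 + I\right) \left(2 + B\right)$ ($f{\left(I,B \right)} = \left(I - 2\right) \left(B + 2\right) + \frac{5}{16} = \left(-2 + I\right) \left(2 + B\right) + \frac{5}{16} = \frac{5}{16} + \left(-2 + I\right) \left(2 + B\right)$)
$\left(-30\right) \left(-19\right) + f{\left(k,m{\left(-4,4 \right)} \right)} = \left(-30\right) \left(-19\right) + \left(- \frac{59}{16} - 2 \cdot 12 \cdot 4 + 2 \cdot 5 + 12 \cdot 4 \cdot 5\right) = 570 + \left(- \frac{59}{16} - 96 + 10 + 48 \cdot 5\right) = 570 + \left(- \frac{59}{16} - 96 + 10 + 240\right) = 570 + \frac{2405}{16} = \frac{11525}{16}$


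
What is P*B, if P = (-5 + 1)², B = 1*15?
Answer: 240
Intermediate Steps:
B = 15
P = 16 (P = (-4)² = 16)
P*B = 16*15 = 240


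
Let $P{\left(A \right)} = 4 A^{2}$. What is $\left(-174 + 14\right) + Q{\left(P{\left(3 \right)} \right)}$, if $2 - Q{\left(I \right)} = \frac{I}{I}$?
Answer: $-159$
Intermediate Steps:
$Q{\left(I \right)} = 1$ ($Q{\left(I \right)} = 2 - \frac{I}{I} = 2 - 1 = 1$)
$\left(-174 + 14\right) + Q{\left(P{\left(3 \right)} \right)} = \left(-174 + 14\right) + 1 = -160 + 1 = -159$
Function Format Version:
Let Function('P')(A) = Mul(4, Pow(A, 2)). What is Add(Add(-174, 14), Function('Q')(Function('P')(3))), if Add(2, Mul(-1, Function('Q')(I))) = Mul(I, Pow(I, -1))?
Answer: -159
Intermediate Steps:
Function('Q')(I) = 1 (Function('Q')(I) = Add(2, Mul(-1, Mul(I, Pow(I, -1)))) = Add(2, Mul(-1, 1)) = Add(2, -1) = 1)
Add(Add(-174, 14), Function('Q')(Function('P')(3))) = Add(Add(-174, 14), 1) = Add(-160, 1) = -159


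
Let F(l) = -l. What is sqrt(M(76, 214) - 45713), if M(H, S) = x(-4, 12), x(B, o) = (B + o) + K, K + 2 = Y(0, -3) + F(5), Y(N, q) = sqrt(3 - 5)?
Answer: sqrt(-45712 + I*sqrt(2)) ≈ 0.003 + 213.8*I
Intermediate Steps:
Y(N, q) = I*sqrt(2) (Y(N, q) = sqrt(-2) = I*sqrt(2))
K = -7 + I*sqrt(2) (K = -2 + (I*sqrt(2) - 1*5) = -2 + (I*sqrt(2) - 5) = -2 + (-5 + I*sqrt(2)) = -7 + I*sqrt(2) ≈ -7.0 + 1.4142*I)
x(B, o) = -7 + B + o + I*sqrt(2) (x(B, o) = (B + o) + (-7 + I*sqrt(2)) = -7 + B + o + I*sqrt(2))
M(H, S) = 1 + I*sqrt(2) (M(H, S) = -7 - 4 + 12 + I*sqrt(2) = 1 + I*sqrt(2))
sqrt(M(76, 214) - 45713) = sqrt((1 + I*sqrt(2)) - 45713) = sqrt(-45712 + I*sqrt(2))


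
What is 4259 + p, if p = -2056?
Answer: 2203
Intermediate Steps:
4259 + p = 4259 - 2056 = 2203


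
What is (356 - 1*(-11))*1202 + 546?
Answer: 441680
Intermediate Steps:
(356 - 1*(-11))*1202 + 546 = (356 + 11)*1202 + 546 = 367*1202 + 546 = 441134 + 546 = 441680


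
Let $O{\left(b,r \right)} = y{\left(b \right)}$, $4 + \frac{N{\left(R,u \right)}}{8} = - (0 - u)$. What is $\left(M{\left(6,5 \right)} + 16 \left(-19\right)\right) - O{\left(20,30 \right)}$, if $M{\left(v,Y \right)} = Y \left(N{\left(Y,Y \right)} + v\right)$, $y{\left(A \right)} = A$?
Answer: $-254$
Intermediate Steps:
$N{\left(R,u \right)} = -32 + 8 u$ ($N{\left(R,u \right)} = -32 + 8 \left(- (0 - u)\right) = -32 + 8 \left(- \left(-1\right) u\right) = -32 + 8 u$)
$O{\left(b,r \right)} = b$
$M{\left(v,Y \right)} = Y \left(-32 + v + 8 Y\right)$ ($M{\left(v,Y \right)} = Y \left(\left(-32 + 8 Y\right) + v\right) = Y \left(-32 + v + 8 Y\right)$)
$\left(M{\left(6,5 \right)} + 16 \left(-19\right)\right) - O{\left(20,30 \right)} = \left(5 \left(-32 + 6 + 8 \cdot 5\right) + 16 \left(-19\right)\right) - 20 = \left(5 \left(-32 + 6 + 40\right) - 304\right) - 20 = \left(5 \cdot 14 - 304\right) - 20 = \left(70 - 304\right) - 20 = -234 - 20 = -254$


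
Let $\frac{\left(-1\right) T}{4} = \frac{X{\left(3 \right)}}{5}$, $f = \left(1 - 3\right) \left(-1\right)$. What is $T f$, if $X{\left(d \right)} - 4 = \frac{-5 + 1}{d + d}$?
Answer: $- \frac{16}{3} \approx -5.3333$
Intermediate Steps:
$X{\left(d \right)} = 4 - \frac{2}{d}$ ($X{\left(d \right)} = 4 + \frac{-5 + 1}{d + d} = 4 - \frac{4}{2 d} = 4 - 4 \frac{1}{2 d} = 4 - \frac{2}{d}$)
$f = 2$ ($f = \left(-2\right) \left(-1\right) = 2$)
$T = - \frac{8}{3}$ ($T = - 4 \frac{4 - \frac{2}{3}}{5} = - 4 \cdot \frac{1}{5} \cdot \frac{10}{3} = \left(-4\right) \frac{2}{3} = - \frac{8}{3} \approx -2.6667$)
$T f = \left(- \frac{8}{3}\right) 2 = - \frac{16}{3}$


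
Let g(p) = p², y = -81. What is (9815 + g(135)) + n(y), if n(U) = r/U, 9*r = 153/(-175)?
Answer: 397467017/14175 ≈ 28040.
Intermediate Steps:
r = -17/175 (r = (153/(-175))/9 = (153*(-1/175))/9 = (⅑)*(-153/175) = -17/175 ≈ -0.097143)
n(U) = -17/(175*U)
(9815 + g(135)) + n(y) = (9815 + 135²) - 17/175/(-81) = (9815 + 18225) - 17/175*(-1/81) = 28040 + 17/14175 = 397467017/14175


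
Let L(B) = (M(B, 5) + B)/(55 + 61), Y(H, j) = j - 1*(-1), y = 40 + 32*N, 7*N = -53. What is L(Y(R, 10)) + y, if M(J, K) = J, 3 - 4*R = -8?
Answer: -82051/406 ≈ -202.10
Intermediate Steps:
N = -53/7 (N = (⅐)*(-53) = -53/7 ≈ -7.5714)
R = 11/4 (R = ¾ - ¼*(-8) = ¾ + 2 = 11/4 ≈ 2.7500)
y = -1416/7 (y = 40 + 32*(-53/7) = 40 - 1696/7 = -1416/7 ≈ -202.29)
Y(H, j) = 1 + j (Y(H, j) = j + 1 = 1 + j)
L(B) = B/58 (L(B) = (B + B)/(55 + 61) = (2*B)/116 = (2*B)*(1/116) = B/58)
L(Y(R, 10)) + y = (1 + 10)/58 - 1416/7 = (1/58)*11 - 1416/7 = 11/58 - 1416/7 = -82051/406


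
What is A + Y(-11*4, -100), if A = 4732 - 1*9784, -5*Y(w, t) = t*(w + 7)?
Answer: -5792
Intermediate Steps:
Y(w, t) = -t*(7 + w)/5 (Y(w, t) = -t*(w + 7)/5 = -t*(7 + w)/5)
A = -5052 (A = 4732 - 9784 = -5052)
A + Y(-11*4, -100) = -5052 - ⅕*(-100)*(7 - 11*4) = -5052 - ⅕*(-100)*(7 - 44) = -5052 - ⅕*(-100)*(-37) = -5052 - 740 = -5792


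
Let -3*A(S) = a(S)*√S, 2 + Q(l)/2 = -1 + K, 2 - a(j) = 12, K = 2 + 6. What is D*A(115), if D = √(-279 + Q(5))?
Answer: 10*I*√30935/3 ≈ 586.28*I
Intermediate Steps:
K = 8
a(j) = -10 (a(j) = 2 - 1*12 = 2 - 12 = -10)
Q(l) = 10 (Q(l) = -4 + 2*(-1 + 8) = -4 + 2*7 = -4 + 14 = 10)
A(S) = 10*√S/3 (A(S) = -(-10)*√S/3 = 10*√S/3)
D = I*√269 (D = √(-279 + 10) = √(-269) = I*√269 ≈ 16.401*I)
D*A(115) = (I*√269)*(10*√115/3) = 10*I*√30935/3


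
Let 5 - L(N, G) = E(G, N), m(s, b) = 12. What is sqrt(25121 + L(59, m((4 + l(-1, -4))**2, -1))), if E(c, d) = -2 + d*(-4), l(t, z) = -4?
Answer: 2*sqrt(6341) ≈ 159.26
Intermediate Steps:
E(c, d) = -2 - 4*d
L(N, G) = 7 + 4*N (L(N, G) = 5 - (-2 - 4*N) = 5 + (2 + 4*N) = 7 + 4*N)
sqrt(25121 + L(59, m((4 + l(-1, -4))**2, -1))) = sqrt(25121 + (7 + 4*59)) = sqrt(25121 + (7 + 236)) = sqrt(25121 + 243) = sqrt(25364) = 2*sqrt(6341)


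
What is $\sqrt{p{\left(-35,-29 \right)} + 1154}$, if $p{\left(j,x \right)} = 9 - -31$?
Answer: $\sqrt{1194} \approx 34.554$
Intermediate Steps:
$p{\left(j,x \right)} = 40$ ($p{\left(j,x \right)} = 9 + 31 = 40$)
$\sqrt{p{\left(-35,-29 \right)} + 1154} = \sqrt{40 + 1154} = \sqrt{1194}$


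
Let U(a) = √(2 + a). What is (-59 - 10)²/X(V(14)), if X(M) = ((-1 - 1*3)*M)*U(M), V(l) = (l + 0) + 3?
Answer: -4761*√19/1292 ≈ -16.062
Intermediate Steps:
V(l) = 3 + l (V(l) = l + 3 = 3 + l)
X(M) = -4*M*√(2 + M) (X(M) = ((-1 - 1*3)*M)*√(2 + M) = ((-1 - 3)*M)*√(2 + M) = (-4*M)*√(2 + M) = -4*M*√(2 + M))
(-59 - 10)²/X(V(14)) = (-59 - 10)²/((-4*(3 + 14)*√(2 + (3 + 14)))) = (-69)²/((-4*17*√(2 + 17))) = 4761/((-4*17*√19)) = 4761/((-68*√19)) = 4761*(-√19/1292) = -4761*√19/1292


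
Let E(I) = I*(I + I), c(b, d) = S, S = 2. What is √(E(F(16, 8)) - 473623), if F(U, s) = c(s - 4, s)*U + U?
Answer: I*√469015 ≈ 684.85*I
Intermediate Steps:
c(b, d) = 2
F(U, s) = 3*U (F(U, s) = 2*U + U = 3*U)
E(I) = 2*I² (E(I) = I*(2*I) = 2*I²)
√(E(F(16, 8)) - 473623) = √(2*(3*16)² - 473623) = √(2*48² - 473623) = √(2*2304 - 473623) = √(4608 - 473623) = √(-469015) = I*√469015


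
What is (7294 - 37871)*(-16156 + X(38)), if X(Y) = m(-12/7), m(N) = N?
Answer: 3458381008/7 ≈ 4.9405e+8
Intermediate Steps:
X(Y) = -12/7
(7294 - 37871)*(-16156 + X(38)) = (7294 - 37871)*(-16156 - 12/7) = -30577*(-113104/7) = 3458381008/7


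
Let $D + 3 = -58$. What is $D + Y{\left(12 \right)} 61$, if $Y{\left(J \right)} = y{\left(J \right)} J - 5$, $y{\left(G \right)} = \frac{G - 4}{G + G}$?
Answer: $-122$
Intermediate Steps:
$D = -61$ ($D = -3 - 58 = -61$)
$y{\left(G \right)} = \frac{-4 + G}{2 G}$
$Y{\left(J \right)} = -7 + \frac{J}{2}$ ($Y{\left(J \right)} = \frac{-4 + J}{2 J} J - 5 = \left(-2 + \frac{J}{2}\right) - 5 = -7 + \frac{J}{2}$)
$D + Y{\left(12 \right)} 61 = -61 + \left(-7 + \frac{1}{2} \cdot 12\right) 61 = -61 + \left(-7 + 6\right) 61 = -61 - 61 = -122$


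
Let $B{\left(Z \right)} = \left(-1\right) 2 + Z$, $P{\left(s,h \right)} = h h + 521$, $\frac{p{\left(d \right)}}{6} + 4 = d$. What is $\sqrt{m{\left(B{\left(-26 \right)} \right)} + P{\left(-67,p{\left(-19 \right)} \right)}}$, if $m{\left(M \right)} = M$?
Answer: $\sqrt{19537} \approx 139.77$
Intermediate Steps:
$p{\left(d \right)} = -24 + 6 d$
$P{\left(s,h \right)} = 521 + h^{2}$ ($P{\left(s,h \right)} = h^{2} + 521 = 521 + h^{2}$)
$B{\left(Z \right)} = -2 + Z$
$\sqrt{m{\left(B{\left(-26 \right)} \right)} + P{\left(-67,p{\left(-19 \right)} \right)}} = \sqrt{\left(-2 - 26\right) + \left(521 + \left(-24 + 6 \left(-19\right)\right)^{2}\right)} = \sqrt{-28 + \left(521 + \left(-24 - 114\right)^{2}\right)} = \sqrt{-28 + \left(521 + \left(-138\right)^{2}\right)} = \sqrt{-28 + \left(521 + 19044\right)} = \sqrt{-28 + 19565} = \sqrt{19537}$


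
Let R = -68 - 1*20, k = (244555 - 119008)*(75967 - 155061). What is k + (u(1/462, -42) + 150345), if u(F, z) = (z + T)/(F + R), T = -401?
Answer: -403698623683149/40655 ≈ -9.9299e+9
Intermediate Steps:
k = -9930014418 (k = 125547*(-79094) = -9930014418)
R = -88 (R = -68 - 20 = -88)
u(F, z) = (-401 + z)/(-88 + F) (u(F, z) = (z - 401)/(F - 88) = (-401 + z)/(-88 + F))
k + (u(1/462, -42) + 150345) = -9930014418 + ((-401 - 42)/(-88 + 1/462) + 150345) = -9930014418 + (-443/(-88 + 1/462) + 150345) = -9930014418 + (-443/(-40655/462) + 150345) = -9930014418 + (-462/40655*(-443) + 150345) = -9930014418 + (204666/40655 + 150345) = -9930014418 + 6112480641/40655 = -403698623683149/40655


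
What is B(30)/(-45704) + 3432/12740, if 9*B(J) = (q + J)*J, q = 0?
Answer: 747991/2799370 ≈ 0.26720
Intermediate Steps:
B(J) = J**2/9 (B(J) = ((0 + J)*J)/9 = (J*J)/9 = J**2/9)
B(30)/(-45704) + 3432/12740 = ((1/9)*30**2)/(-45704) + 3432/12740 = ((1/9)*900)*(-1/45704) + 3432*(1/12740) = 100*(-1/45704) + 66/245 = -25/11426 + 66/245 = 747991/2799370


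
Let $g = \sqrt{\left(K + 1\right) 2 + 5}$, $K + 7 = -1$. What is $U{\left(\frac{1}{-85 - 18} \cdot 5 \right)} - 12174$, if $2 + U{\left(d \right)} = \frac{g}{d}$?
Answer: $-12176 - \frac{309 i}{5} \approx -12176.0 - 61.8 i$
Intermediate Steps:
$K = -8$ ($K = -7 - 1 = -8$)
$g = 3 i$ ($g = \sqrt{\left(-8 + 1\right) 2 + 5} = \sqrt{\left(-7\right) 2 + 5} = \sqrt{-14 + 5} = \sqrt{-9} = 3 i \approx 3.0 i$)
$U{\left(d \right)} = -2 + \frac{3 i}{d}$
$U{\left(\frac{1}{-85 - 18} \cdot 5 \right)} - 12174 = \left(-2 + \frac{3 i}{\frac{1}{-85 - 18} \cdot 5}\right) - 12174 = \left(-2 + \frac{3 i}{\frac{1}{-103} \cdot 5}\right) - 12174 = \left(-2 + \frac{3 i}{\left(- \frac{1}{103}\right) 5}\right) - 12174 = \left(-2 + \frac{3 i}{- \frac{5}{103}}\right) - 12174 = \left(-2 + 3 i \left(- \frac{103}{5}\right)\right) - 12174 = \left(-2 - \frac{309 i}{5}\right) - 12174 = -12176 - \frac{309 i}{5}$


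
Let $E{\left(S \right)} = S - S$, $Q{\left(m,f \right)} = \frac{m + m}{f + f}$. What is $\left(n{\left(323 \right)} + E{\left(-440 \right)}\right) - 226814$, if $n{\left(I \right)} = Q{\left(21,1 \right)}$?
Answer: $-226793$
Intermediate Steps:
$Q{\left(m,f \right)} = \frac{m}{f}$ ($Q{\left(m,f \right)} = \frac{2 m}{2 f} = 2 m \frac{1}{2 f} = \frac{m}{f}$)
$n{\left(I \right)} = 21$ ($n{\left(I \right)} = \frac{21}{1} = 21 \cdot 1 = 21$)
$E{\left(S \right)} = 0$
$\left(n{\left(323 \right)} + E{\left(-440 \right)}\right) - 226814 = \left(21 + 0\right) - 226814 = 21 - 226814 = -226793$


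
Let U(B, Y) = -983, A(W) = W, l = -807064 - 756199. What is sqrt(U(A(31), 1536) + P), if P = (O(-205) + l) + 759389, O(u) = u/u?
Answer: 2*I*sqrt(201214) ≈ 897.14*I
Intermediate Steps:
O(u) = 1
l = -1563263
P = -803873 (P = (1 - 1563263) + 759389 = -1563262 + 759389 = -803873)
sqrt(U(A(31), 1536) + P) = sqrt(-983 - 803873) = sqrt(-804856) = 2*I*sqrt(201214)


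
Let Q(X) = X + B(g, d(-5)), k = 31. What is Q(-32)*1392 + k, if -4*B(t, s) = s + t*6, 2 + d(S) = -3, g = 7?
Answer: -57389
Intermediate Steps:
d(S) = -5 (d(S) = -2 - 3 = -5)
B(t, s) = -3*t/2 - s/4 (B(t, s) = -(s + t*6)/4 = -(s + 6*t)/4 = -3*t/2 - s/4)
Q(X) = -37/4 + X (Q(X) = X + (-3/2*7 - ¼*(-5)) = X + (-21/2 + 5/4) = X - 37/4 = -37/4 + X)
Q(-32)*1392 + k = (-37/4 - 32)*1392 + 31 = -165/4*1392 + 31 = -57420 + 31 = -57389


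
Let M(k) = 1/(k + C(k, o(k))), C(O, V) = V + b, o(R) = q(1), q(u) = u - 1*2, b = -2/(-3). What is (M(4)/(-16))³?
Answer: -27/5451776 ≈ -4.9525e-6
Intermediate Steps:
b = ⅔ (b = -2*(-⅓) = ⅔ ≈ 0.66667)
q(u) = -2 + u (q(u) = u - 2 = -2 + u)
o(R) = -1 (o(R) = -2 + 1 = -1)
C(O, V) = ⅔ + V (C(O, V) = V + ⅔ = ⅔ + V)
M(k) = 1/(-⅓ + k) (M(k) = 1/(k + (⅔ - 1)) = 1/(k - ⅓) = 1/(-⅓ + k))
(M(4)/(-16))³ = ((3/(-1 + 3*4))/(-16))³ = ((3/(-1 + 12))*(-1/16))³ = ((3/11)*(-1/16))³ = (-3/176)³ = -27/5451776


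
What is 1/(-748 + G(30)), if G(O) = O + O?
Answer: -1/688 ≈ -0.0014535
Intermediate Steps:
G(O) = 2*O
1/(-748 + G(30)) = 1/(-748 + 2*30) = 1/(-748 + 60) = 1/(-688) = -1/688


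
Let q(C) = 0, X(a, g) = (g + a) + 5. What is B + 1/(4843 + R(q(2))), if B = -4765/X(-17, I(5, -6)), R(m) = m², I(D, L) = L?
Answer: 23076913/87174 ≈ 264.72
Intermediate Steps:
X(a, g) = 5 + a + g (X(a, g) = (a + g) + 5 = 5 + a + g)
B = 4765/18 (B = -4765/(5 - 17 - 6) = -4765/(-18) = -4765*(-1/18) = 4765/18 ≈ 264.72)
B + 1/(4843 + R(q(2))) = 4765/18 + 1/(4843 + 0²) = 4765/18 + 1/(4843 + 0) = 4765/18 + 1/4843 = 23076913/87174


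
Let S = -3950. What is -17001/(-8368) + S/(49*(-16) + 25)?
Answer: 45957359/6351312 ≈ 7.2359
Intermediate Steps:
-17001/(-8368) + S/(49*(-16) + 25) = -17001/(-8368) - 3950/(49*(-16) + 25) = -17001*(-1/8368) - 3950/(-784 + 25) = 17001/8368 - 3950/(-759) = 17001/8368 - 3950*(-1/759) = 17001/8368 + 3950/759 = 45957359/6351312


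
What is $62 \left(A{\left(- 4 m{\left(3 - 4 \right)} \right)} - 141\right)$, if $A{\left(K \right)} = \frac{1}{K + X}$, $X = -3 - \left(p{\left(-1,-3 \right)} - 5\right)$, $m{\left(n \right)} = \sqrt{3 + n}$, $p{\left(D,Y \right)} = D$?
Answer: $- \frac{201252}{23} - \frac{248 \sqrt{2}}{23} \approx -8765.3$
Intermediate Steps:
$X = 3$ ($X = -3 - \left(-1 - 5\right) = -3 - -6 = -3 + 6 = 3$)
$A{\left(K \right)} = \frac{1}{3 + K}$ ($A{\left(K \right)} = \frac{1}{K + 3} = \frac{1}{3 + K}$)
$62 \left(A{\left(- 4 m{\left(3 - 4 \right)} \right)} - 141\right) = 62 \left(\frac{1}{3 - 4 \sqrt{3 + \left(3 - 4\right)}} - 141\right) = 62 \left(\frac{1}{3 - 4 \sqrt{3 - 1}} - 141\right) = 62 \left(\frac{1}{3 - 4 \sqrt{2}} - 141\right) = 62 \left(-141 + \frac{1}{3 - 4 \sqrt{2}}\right) = -8742 + \frac{62}{3 - 4 \sqrt{2}}$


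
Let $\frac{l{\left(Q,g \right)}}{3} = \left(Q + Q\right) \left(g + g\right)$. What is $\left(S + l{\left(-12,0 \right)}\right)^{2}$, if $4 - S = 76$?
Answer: $5184$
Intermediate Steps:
$l{\left(Q,g \right)} = 12 Q g$ ($l{\left(Q,g \right)} = 3 \left(Q + Q\right) \left(g + g\right) = 3 \cdot 2 Q 2 g = 3 \cdot 4 Q g = 12 Q g$)
$S = -72$ ($S = 4 - 76 = -72$)
$\left(S + l{\left(-12,0 \right)}\right)^{2} = \left(-72 + 12 \left(-12\right) 0\right)^{2} = \left(-72 + 0\right)^{2} = \left(-72\right)^{2} = 5184$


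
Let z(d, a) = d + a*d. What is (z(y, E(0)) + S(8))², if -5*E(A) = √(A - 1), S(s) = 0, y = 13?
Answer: 4056/25 - 338*I/5 ≈ 162.24 - 67.6*I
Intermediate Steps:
E(A) = -√(-1 + A)/5 (E(A) = -√(A - 1)/5 = -√(-1 + A)/5)
(z(y, E(0)) + S(8))² = (13*(1 - √(-1 + 0)/5) + 0)² = (13*(1 - I/5) + 0)² = ((13 - 13*I/5) + 0)² = (13 - 13*I/5)²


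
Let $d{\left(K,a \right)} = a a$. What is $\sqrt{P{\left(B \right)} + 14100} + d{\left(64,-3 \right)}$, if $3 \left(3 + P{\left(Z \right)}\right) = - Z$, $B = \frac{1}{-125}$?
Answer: $9 + \frac{2 \sqrt{19823910}}{75} \approx 127.73$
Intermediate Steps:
$d{\left(K,a \right)} = a^{2}$
$B = - \frac{1}{125} \approx -0.008$
$P{\left(Z \right)} = -3 - \frac{Z}{3}$ ($P{\left(Z \right)} = -3 + \frac{\left(-1\right) Z}{3} = -3 - \frac{Z}{3}$)
$\sqrt{P{\left(B \right)} + 14100} + d{\left(64,-3 \right)} = \sqrt{\left(-3 - - \frac{1}{375}\right) + 14100} + \left(-3\right)^{2} = \sqrt{\left(-3 + \frac{1}{375}\right) + 14100} + 9 = \sqrt{- \frac{1124}{375} + 14100} + 9 = \sqrt{\frac{5286376}{375}} + 9 = \frac{2 \sqrt{19823910}}{75} + 9 = 9 + \frac{2 \sqrt{19823910}}{75}$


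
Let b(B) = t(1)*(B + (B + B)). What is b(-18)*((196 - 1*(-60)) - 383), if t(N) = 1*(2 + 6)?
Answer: 54864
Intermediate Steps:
t(N) = 8 (t(N) = 1*8 = 8)
b(B) = 24*B (b(B) = 8*(B + (B + B)) = 8*(B + 2*B) = 8*(3*B) = 24*B)
b(-18)*((196 - 1*(-60)) - 383) = (24*(-18))*((196 - 1*(-60)) - 383) = -432*((196 + 60) - 383) = -432*(256 - 383) = -432*(-127) = 54864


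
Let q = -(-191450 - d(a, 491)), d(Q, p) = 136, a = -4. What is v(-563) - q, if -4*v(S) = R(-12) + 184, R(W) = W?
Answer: -191629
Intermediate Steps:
v(S) = -43 (v(S) = -(-12 + 184)/4 = -¼*172 = -43)
q = 191586 (q = -(-191450 - 1*136) = -(-191450 - 136) = -1*(-191586) = 191586)
v(-563) - q = -43 - 1*191586 = -43 - 191586 = -191629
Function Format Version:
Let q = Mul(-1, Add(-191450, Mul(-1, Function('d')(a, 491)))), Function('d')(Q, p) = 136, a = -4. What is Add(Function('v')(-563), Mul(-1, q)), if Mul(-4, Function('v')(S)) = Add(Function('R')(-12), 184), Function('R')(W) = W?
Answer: -191629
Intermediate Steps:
Function('v')(S) = -43 (Function('v')(S) = Mul(Rational(-1, 4), Add(-12, 184)) = Mul(Rational(-1, 4), 172) = -43)
q = 191586 (q = Mul(-1, Add(-191450, Mul(-1, 136))) = Mul(-1, Add(-191450, -136)) = Mul(-1, -191586) = 191586)
Add(Function('v')(-563), Mul(-1, q)) = Add(-43, Mul(-1, 191586)) = Add(-43, -191586) = -191629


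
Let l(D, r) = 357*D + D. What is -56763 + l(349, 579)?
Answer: 68179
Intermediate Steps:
l(D, r) = 358*D
-56763 + l(349, 579) = -56763 + 358*349 = -56763 + 124942 = 68179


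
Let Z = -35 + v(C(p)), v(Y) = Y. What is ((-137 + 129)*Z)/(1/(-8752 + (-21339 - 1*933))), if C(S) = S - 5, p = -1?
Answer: -10175872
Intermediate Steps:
C(S) = -5 + S
Z = -41 (Z = -35 + (-5 - 1) = -35 - 6 = -41)
((-137 + 129)*Z)/(1/(-8752 + (-21339 - 1*933))) = ((-137 + 129)*(-41))/(1/(-8752 + (-21339 - 1*933))) = (-8*(-41))/(1/(-8752 + (-21339 - 933))) = 328/(1/(-8752 - 22272)) = 328/(1/(-31024)) = 328/(-1/31024) = 328*(-31024) = -10175872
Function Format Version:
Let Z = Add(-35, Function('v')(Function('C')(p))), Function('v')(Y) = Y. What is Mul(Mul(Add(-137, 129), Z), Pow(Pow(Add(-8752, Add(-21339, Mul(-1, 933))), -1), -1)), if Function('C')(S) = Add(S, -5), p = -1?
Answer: -10175872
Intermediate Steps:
Function('C')(S) = Add(-5, S)
Z = -41 (Z = Add(-35, Add(-5, -1)) = Add(-35, -6) = -41)
Mul(Mul(Add(-137, 129), Z), Pow(Pow(Add(-8752, Add(-21339, Mul(-1, 933))), -1), -1)) = Mul(Mul(Add(-137, 129), -41), Pow(Pow(Add(-8752, Add(-21339, Mul(-1, 933))), -1), -1)) = Mul(Mul(-8, -41), Pow(Pow(Add(-8752, Add(-21339, -933)), -1), -1)) = Mul(328, Pow(Pow(Add(-8752, -22272), -1), -1)) = Mul(328, Pow(Pow(-31024, -1), -1)) = Mul(328, Pow(Rational(-1, 31024), -1)) = Mul(328, -31024) = -10175872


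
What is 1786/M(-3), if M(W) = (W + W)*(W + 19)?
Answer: -893/48 ≈ -18.604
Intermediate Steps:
M(W) = 2*W*(19 + W) (M(W) = (2*W)*(19 + W) = 2*W*(19 + W))
1786/M(-3) = 1786/((2*(-3)*(19 - 3))) = 1786/((2*(-3)*16)) = 1786/(-96) = 1786*(-1/96) = -893/48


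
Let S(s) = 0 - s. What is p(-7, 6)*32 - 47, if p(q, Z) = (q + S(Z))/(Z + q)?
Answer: 369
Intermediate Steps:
S(s) = -s
p(q, Z) = (q - Z)/(Z + q)
p(-7, 6)*32 - 47 = ((-7 - 1*6)/(6 - 7))*32 - 47 = ((-7 - 6)/(-1))*32 - 47 = -1*(-13)*32 - 47 = 13*32 - 47 = 416 - 47 = 369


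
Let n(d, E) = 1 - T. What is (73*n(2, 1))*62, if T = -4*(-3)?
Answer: -49786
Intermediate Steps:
T = 12
n(d, E) = -11 (n(d, E) = 1 - 1*12 = 1 - 12 = -11)
(73*n(2, 1))*62 = (73*(-11))*62 = -803*62 = -49786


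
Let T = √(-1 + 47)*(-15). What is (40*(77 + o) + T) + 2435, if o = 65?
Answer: 8115 - 15*√46 ≈ 8013.3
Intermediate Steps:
T = -15*√46 (T = √46*(-15) = -15*√46 ≈ -101.73)
(40*(77 + o) + T) + 2435 = (40*(77 + 65) - 15*√46) + 2435 = (40*142 - 15*√46) + 2435 = (5680 - 15*√46) + 2435 = 8115 - 15*√46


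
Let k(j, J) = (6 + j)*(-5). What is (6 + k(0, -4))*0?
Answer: 0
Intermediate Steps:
k(j, J) = -30 - 5*j
(6 + k(0, -4))*0 = (6 + (-30 - 5*0))*0 = (6 + (-30 + 0))*0 = (6 - 30)*0 = -24*0 = 0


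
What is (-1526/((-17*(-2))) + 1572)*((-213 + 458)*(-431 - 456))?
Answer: -5641714715/17 ≈ -3.3187e+8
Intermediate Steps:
(-1526/((-17*(-2))) + 1572)*((-213 + 458)*(-431 - 456)) = (-1526/34 + 1572)*(245*(-887)) = (-1526*1/34 + 1572)*(-217315) = (-763/17 + 1572)*(-217315) = (25961/17)*(-217315) = -5641714715/17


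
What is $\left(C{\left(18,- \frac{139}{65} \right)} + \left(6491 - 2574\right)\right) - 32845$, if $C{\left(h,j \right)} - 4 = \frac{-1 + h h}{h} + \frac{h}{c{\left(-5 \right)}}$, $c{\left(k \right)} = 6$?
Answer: $- \frac{520255}{18} \approx -28903.0$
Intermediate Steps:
$C{\left(h,j \right)} = 4 + \frac{h}{6} + \frac{-1 + h^{2}}{h}$ ($C{\left(h,j \right)} = 4 + \left(\frac{-1 + h h}{h} + \frac{h}{6}\right) = 4 + \left(\frac{-1 + h^{2}}{h} + h \frac{1}{6}\right) = 4 + \left(\frac{-1 + h^{2}}{h} + \frac{h}{6}\right) = 4 + \left(\frac{h}{6} + \frac{-1 + h^{2}}{h}\right) = 4 + \frac{h}{6} + \frac{-1 + h^{2}}{h}$)
$\left(C{\left(18,- \frac{139}{65} \right)} + \left(6491 - 2574\right)\right) - 32845 = \left(\left(4 - \frac{1}{18} + \frac{7}{6} \cdot 18\right) + \left(6491 - 2574\right)\right) - 32845 = \left(\left(4 - \frac{1}{18} + 21\right) + \left(6491 - 2574\right)\right) - 32845 = \left(\left(4 - \frac{1}{18} + 21\right) + 3917\right) - 32845 = \left(\frac{449}{18} + 3917\right) - 32845 = \frac{70955}{18} - 32845 = - \frac{520255}{18}$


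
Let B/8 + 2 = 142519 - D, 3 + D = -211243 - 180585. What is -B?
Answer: -4274784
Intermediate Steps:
D = -391831 (D = -3 + (-211243 - 180585) = -3 - 391828 = -391831)
B = 4274784 (B = -16 + 8*(142519 - 1*(-391831)) = -16 + 8*(142519 + 391831) = -16 + 8*534350 = -16 + 4274800 = 4274784)
-B = -1*4274784 = -4274784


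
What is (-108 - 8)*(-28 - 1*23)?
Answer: 5916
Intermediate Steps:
(-108 - 8)*(-28 - 1*23) = -116*(-28 - 23) = -116*(-51) = 5916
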